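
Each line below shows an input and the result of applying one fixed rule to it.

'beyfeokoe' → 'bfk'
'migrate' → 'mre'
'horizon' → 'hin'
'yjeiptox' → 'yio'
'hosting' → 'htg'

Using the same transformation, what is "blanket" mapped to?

What's happening: keep one character in every 3, starting at position 1 (positions 1st, 4th, 7th, ...).
Applying that to "blanket" gives "bnt".

bnt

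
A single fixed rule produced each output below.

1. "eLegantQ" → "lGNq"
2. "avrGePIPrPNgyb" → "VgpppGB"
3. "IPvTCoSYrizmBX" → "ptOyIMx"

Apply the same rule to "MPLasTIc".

Looking at the pairs, the operation is to flip the case of every letter, then keep every other character starting from the second (positions 2nd, 4th, 6th, ...).
For "MPLasTIc", step one produces "mplAStiC"; step two turns that into "pAtC".

pAtC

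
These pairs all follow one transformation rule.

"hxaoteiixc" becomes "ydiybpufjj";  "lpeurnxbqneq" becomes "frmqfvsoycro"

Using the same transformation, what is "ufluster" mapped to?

In each case the input is transformed by: shift every letter 1 place forward in the alphabet (wrapping around), then move the last 2 characters to the front (rotate right by 2).
Starting from "ufluster": after the first operation, "vgmvtufs"; after the second, "fsvgmvtu".

fsvgmvtu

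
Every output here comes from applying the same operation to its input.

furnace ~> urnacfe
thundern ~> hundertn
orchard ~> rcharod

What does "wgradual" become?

Each output is the input with this applied: swap the first and last characters, then move the first character to the end.
Applying both steps to "wgradual": "lgraduaw", then "graduawl".

graduawl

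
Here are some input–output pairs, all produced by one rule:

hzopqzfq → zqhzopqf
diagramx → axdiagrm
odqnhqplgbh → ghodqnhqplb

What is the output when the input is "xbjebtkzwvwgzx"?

Each output is the input with this applied: move the last 2 characters to the front (rotate right by 2), then swap the first and last characters.
Working it through for "xbjebtkzwvwgzx": intermediate "zxxbjebtkzwvwg", final "gxxbjebtkzwvwz".

gxxbjebtkzwvwz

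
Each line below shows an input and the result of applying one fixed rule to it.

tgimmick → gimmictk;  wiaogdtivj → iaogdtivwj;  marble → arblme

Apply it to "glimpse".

Looking at the pairs, the operation is to swap the first and last characters, then move the first character to the end.
For "glimpse", step one produces "elimpsg"; step two turns that into "limpsge".

limpsge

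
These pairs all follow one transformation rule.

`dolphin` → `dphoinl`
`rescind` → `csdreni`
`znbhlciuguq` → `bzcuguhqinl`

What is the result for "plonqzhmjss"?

hzjslsmqnpo

Rule — sort the characters into alphabetical order, then take characters alternately from the front and the back (1st, last, 2nd, 2nd-last, ...).
On "plonqzhmjss": the first step gives "hjlmnopqssz", and the second then gives "hzjslsmqnpo".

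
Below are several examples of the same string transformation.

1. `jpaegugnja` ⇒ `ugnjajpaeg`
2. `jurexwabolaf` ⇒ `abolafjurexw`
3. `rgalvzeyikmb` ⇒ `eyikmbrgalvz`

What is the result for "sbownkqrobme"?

Rule — swap the front and back halves of the string.
"sbownkqrobme" → "qrobmesbownk".

qrobmesbownk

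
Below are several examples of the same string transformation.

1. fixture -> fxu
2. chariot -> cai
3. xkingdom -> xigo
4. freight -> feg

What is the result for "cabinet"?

Each output is the input with this applied: swap each adjacent pair of characters (1↔2, 3↔4, ...), then keep every other character starting from the second (positions 2nd, 4th, 6th, ...).
Applying that to "cabinet" gives "cbn".

cbn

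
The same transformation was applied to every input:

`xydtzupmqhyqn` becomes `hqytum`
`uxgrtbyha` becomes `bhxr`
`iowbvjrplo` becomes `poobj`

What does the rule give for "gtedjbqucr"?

The rule is to keep every other character starting from the second (positions 2nd, 4th, 6th, ...), then move the last 2 characters to the front (rotate right by 2).
"gtedjbqucr" → "urtdb".

urtdb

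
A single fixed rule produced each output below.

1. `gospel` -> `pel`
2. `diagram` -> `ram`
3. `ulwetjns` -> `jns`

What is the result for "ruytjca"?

The rule is to keep only the last 3 characters.
Applying that to "ruytjca" gives "jca".

jca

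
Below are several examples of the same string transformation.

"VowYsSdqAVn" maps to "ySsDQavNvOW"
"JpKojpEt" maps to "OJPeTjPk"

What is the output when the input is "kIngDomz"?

GdOMZKiN

The rule is to move the first 3 characters to the end (rotate left by 3), then flip the case of every letter.
"kIngDomz" → "gDomzkIn" → "GdOMZKiN".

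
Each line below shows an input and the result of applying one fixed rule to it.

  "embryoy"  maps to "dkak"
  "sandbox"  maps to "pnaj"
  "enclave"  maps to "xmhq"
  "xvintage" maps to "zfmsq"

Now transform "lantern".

fqdz

The pattern: shift every letter 12 places forward in the alphabet (wrapping around), then delete the first 3 characters.
Working it through for "lantern": intermediate "xmzfqdz", final "fqdz".
(Check on "embryoy": → "qyndkak" → "dkak" ✓)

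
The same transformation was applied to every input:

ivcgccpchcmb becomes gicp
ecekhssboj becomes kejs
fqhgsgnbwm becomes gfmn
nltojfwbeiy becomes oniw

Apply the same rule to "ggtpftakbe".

Each output is the input with this applied: keep one character in every 3, starting at position 1 (positions 1st, 4th, 7th, ...), then swap each adjacent pair of characters (1↔2, 3↔4, ...).
Applying both steps to "ggtpftakbe": "gpae", then "pgea".

pgea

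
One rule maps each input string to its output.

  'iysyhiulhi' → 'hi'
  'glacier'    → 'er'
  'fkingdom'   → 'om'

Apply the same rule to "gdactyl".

The pattern: keep only the last 2 characters.
Applying that to "gdactyl" gives "yl".

yl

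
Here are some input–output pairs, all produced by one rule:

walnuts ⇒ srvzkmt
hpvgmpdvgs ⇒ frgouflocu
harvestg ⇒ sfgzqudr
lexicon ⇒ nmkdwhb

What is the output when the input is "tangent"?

Rule — shift every letter 1 place backward in the alphabet (wrapping around), then move the last 2 characters to the front (rotate right by 2).
On "tangent": the first step gives "szmfdms", and the second then gives "msszmfd".
(Check on "lexicon": → "kdwhbnm" → "nmkdwhb" ✓)

msszmfd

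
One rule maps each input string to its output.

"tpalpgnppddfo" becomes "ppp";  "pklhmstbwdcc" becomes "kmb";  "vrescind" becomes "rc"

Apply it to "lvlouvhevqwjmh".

vuew

The transformation: keep one character in every 3, starting at position 2 (positions 2nd, 5th, 8th, ...), then delete the last character.
For "lvlouvhevqwjmh" the result is "vuew".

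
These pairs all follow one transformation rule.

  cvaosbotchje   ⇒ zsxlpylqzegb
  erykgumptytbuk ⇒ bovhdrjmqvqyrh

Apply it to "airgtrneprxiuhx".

xfodqokbmoufreu

The transformation: shift every letter 3 places backward in the alphabet (wrapping around).
Doing the same to "airgtrneprxiuhx": "xfodqokbmoufreu".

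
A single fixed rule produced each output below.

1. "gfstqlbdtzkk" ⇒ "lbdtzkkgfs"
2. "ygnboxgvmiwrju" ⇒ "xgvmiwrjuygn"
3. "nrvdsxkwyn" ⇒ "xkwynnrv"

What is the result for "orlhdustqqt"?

ustqqtorl

The rule is to move the first 3 characters to the end (rotate left by 3), then delete the first 2 characters.
Working it through for "orlhdustqqt": intermediate "hdustqqtorl", final "ustqqtorl".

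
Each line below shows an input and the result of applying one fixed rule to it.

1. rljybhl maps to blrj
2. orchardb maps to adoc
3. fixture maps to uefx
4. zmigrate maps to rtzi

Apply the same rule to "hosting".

In each case the input is transformed by: keep every other character starting from the first (positions 1st, 3rd, 5th, ...), then swap the front and back halves of the string.
On "hosting": the first step gives "hsig", and the second then gives "ighs".
(Check on "fixture": → "fxue" → "uefx" ✓)

ighs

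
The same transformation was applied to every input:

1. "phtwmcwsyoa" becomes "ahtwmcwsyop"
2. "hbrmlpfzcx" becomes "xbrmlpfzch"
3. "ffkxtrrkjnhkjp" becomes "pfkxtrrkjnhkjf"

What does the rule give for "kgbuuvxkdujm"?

mgbuuvxkdujk

Rule — swap the first and last characters.
Doing the same to "kgbuuvxkdujm": "mgbuuvxkdujk".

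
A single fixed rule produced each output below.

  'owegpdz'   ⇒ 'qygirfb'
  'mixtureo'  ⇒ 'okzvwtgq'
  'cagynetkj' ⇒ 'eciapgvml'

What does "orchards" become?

Rule — shift every letter 2 places forward in the alphabet (wrapping around).
On "orchards" that produces "qtejctfu".

qtejctfu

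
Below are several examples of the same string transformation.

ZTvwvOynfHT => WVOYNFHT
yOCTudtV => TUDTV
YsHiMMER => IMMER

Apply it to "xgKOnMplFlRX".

ONMPLFLRX

In each case the input is transformed by: delete the first 3 characters, then convert every letter to uppercase.
Applying both steps to "xgKOnMplFlRX": "OnMplFlRX", then "ONMPLFLRX".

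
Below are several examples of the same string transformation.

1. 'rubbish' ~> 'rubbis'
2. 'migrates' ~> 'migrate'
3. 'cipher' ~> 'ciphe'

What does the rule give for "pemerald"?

Looking at the pairs, the operation is to delete the last character.
On "pemerald" that produces "pemeral".

pemeral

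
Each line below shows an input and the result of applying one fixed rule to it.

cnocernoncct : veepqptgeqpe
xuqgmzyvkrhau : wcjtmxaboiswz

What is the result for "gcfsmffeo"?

qghhouhei

The rule is to reverse the string, then shift every letter 2 places forward in the alphabet (wrapping around).
So "gcfsmffeo" becomes "qghhouhei".
(Check on "xuqgmzyvkrhau": → "uahrkvyzmgqux" → "wcjtmxaboiswz" ✓)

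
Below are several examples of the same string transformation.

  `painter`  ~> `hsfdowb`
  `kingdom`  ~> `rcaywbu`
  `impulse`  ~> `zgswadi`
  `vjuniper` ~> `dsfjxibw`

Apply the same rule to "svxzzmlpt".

zdhgjlnna

The transformation: move the last 3 characters to the front (rotate right by 3), then shift every letter 12 places backward in the alphabet (wrapping around).
Applying both steps to "svxzzmlpt": "lptsvxzzm", then "zdhgjlnna".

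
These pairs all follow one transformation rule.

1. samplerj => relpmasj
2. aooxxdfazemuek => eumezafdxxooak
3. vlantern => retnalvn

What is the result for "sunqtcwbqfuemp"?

The pattern: reverse the string, then move the first character to the end.
"sunqtcwbqfuemp" → "pmeufqbwctqnus" → "meufqbwctqnusp".

meufqbwctqnusp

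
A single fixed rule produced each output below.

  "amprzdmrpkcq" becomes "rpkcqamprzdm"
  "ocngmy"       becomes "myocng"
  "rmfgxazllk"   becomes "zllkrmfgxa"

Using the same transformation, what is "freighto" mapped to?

htofreig

In each case the input is transformed by: swap the front and back halves of the string, then move the first character to the end.
Applying both steps to "freighto": "ghtofrei", then "htofreig".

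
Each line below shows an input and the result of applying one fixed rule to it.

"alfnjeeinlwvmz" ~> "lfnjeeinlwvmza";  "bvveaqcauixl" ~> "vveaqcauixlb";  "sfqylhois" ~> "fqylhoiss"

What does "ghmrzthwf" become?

Rule — move the first character to the end.
For "ghmrzthwf" the result is "hmrzthwfg".

hmrzthwfg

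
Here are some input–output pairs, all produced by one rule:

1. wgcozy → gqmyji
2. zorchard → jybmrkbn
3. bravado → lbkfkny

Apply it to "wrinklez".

gbsxuvoj

In each case the input is transformed by: shift every letter 10 places forward in the alphabet (wrapping around).
"wrinklez" → "gbsxuvoj".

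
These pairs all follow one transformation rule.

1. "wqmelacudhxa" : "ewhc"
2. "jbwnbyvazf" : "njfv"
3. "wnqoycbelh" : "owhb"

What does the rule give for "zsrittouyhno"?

izho

The transformation: keep one character in every 3, starting at position 1 (positions 1st, 4th, 7th, ...), then swap each adjacent pair of characters (1↔2, 3↔4, ...).
For "zsrittouyhno", step one produces "zioh"; step two turns that into "izho".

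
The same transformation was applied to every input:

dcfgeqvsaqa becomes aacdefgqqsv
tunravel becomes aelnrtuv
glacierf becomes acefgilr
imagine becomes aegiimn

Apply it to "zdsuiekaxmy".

adeikmsuxyz

Looking at the pairs, the operation is to sort the characters into alphabetical order.
Applying that to "zdsuiekaxmy" gives "adeikmsuxyz".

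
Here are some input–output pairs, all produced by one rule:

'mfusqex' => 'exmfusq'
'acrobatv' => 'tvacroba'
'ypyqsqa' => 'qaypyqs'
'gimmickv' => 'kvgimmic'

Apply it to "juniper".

The rule is to move the last 2 characters to the front (rotate right by 2).
For "juniper" the result is "erjunip".

erjunip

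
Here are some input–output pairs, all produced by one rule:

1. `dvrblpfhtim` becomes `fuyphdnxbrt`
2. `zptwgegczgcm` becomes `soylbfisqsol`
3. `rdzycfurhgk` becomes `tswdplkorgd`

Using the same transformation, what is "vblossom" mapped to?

eayhnxae

The pattern: move the last 3 characters to the front (rotate right by 3), then shift every letter 12 places forward in the alphabet (wrapping around).
For "vblossom", step one produces "somvblos"; step two turns that into "eayhnxae".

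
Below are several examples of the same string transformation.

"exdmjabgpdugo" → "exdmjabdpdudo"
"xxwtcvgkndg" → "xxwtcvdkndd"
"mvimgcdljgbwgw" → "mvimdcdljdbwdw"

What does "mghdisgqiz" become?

mdhdisdqiz

Each output is the input with this applied: replace every "g" with "d".
So "mghdisgqiz" becomes "mdhdisdqiz".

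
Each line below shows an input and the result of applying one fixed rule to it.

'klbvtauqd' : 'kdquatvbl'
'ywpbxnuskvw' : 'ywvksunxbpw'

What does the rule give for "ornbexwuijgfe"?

oefgjiuwxebnr

Rule — move the first character to the end, then reverse the string.
So "ornbexwuijgfe" becomes "oefgjiuwxebnr".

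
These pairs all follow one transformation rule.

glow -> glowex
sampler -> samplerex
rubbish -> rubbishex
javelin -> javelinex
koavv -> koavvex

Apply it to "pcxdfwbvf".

In each case the input is transformed by: append "ex".
For "pcxdfwbvf" the result is "pcxdfwbvfex".

pcxdfwbvfex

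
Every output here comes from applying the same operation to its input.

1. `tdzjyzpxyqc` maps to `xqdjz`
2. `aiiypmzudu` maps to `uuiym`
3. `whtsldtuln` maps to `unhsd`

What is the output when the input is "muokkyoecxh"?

exuky

The rule is to keep every other character starting from the second (positions 2nd, 4th, 6th, ...), then move the first 3 characters to the end (rotate left by 3).
Applying that to "muokkyoecxh" gives "exuky".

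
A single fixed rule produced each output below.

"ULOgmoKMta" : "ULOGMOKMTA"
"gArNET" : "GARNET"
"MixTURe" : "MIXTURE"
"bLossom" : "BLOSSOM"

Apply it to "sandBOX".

The pattern: convert every letter to uppercase.
So "sandBOX" becomes "SANDBOX".

SANDBOX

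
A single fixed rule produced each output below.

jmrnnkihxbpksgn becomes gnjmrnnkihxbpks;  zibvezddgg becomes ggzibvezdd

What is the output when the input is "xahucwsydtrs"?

rsxahucwsydt

The rule is to move the last 2 characters to the front (rotate right by 2).
So "xahucwsydtrs" becomes "rsxahucwsydt".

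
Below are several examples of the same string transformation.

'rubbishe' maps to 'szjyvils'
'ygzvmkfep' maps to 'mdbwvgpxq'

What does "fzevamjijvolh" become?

The transformation: shift every letter 9 places backward in the alphabet (wrapping around), then move the first 3 characters to the end (rotate left by 3).
On "fzevamjijvolh" that produces "mrdazamfcywqv".

mrdazamfcywqv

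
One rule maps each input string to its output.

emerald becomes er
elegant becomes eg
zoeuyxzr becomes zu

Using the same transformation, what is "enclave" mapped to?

Each output is the input with this applied: keep one character in every 3, starting at position 1 (positions 1st, 4th, 7th, ...), then delete the last character.
"enclave" → "ele" → "el".

el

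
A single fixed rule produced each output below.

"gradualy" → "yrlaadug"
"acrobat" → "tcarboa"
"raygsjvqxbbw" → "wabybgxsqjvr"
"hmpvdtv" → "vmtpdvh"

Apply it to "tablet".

Looking at the pairs, the operation is to take characters alternately from the front and the back (1st, last, 2nd, 2nd-last, ...), then move the first character to the end.
For "tablet", step one produces "ttaebl"; step two turns that into "taeblt".

taeblt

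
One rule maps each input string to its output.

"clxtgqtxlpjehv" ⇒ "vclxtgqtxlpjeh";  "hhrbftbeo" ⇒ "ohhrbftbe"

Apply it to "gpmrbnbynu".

In each case the input is transformed by: move the last character to the front.
Applying that to "gpmrbnbynu" gives "ugpmrbnbyn".

ugpmrbnbyn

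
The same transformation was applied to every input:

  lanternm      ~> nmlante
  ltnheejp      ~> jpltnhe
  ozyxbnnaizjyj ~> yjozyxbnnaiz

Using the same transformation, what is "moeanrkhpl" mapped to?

plmoeanrk

The pattern: move the last 3 characters to the front (rotate right by 3), then delete the first character.
For "moeanrkhpl", step one produces "hplmoeanrk"; step two turns that into "plmoeanrk".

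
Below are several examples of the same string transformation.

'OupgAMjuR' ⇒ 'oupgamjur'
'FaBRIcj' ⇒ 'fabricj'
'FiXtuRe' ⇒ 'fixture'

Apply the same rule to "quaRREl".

quarrel

Each output is the input with this applied: convert every letter to lowercase.
Applying that to "quaRREl" gives "quarrel".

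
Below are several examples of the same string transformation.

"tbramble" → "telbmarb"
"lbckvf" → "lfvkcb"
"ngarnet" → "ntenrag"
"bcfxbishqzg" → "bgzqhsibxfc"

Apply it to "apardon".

The transformation: move the first character to the end, then reverse the string.
"apardon" → "pardona" → "anodrap".

anodrap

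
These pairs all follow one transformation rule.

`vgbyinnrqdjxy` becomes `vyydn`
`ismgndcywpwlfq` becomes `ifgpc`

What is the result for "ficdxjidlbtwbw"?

fbdbi

Each output is the input with this applied: keep one character in every 3, starting at position 1 (positions 1st, 4th, 7th, ...), then take characters alternately from the front and the back (1st, last, 2nd, 2nd-last, ...).
Applying both steps to "ficdxjidlbtwbw": "fdibb", then "fbdbi".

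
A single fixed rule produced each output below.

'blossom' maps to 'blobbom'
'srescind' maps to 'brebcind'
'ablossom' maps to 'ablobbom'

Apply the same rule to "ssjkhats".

The rule is to replace every "s" with "b".
"ssjkhats" → "bbjkhatb".

bbjkhatb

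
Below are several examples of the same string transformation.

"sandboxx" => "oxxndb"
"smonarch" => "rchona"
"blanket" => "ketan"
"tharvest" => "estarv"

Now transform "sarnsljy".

The pattern: delete the first 2 characters, then move the last 3 characters to the front (rotate right by 3).
On "sarnsljy": the first step gives "rnsljy", and the second then gives "ljyrns".
(Check on "blanket": → "anket" → "ketan" ✓)

ljyrns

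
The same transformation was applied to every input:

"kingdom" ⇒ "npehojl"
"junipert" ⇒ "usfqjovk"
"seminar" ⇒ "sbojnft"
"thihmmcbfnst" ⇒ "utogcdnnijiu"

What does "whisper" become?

sfqtjix

What's happening: reverse the string, then shift every letter 1 place forward in the alphabet (wrapping around).
On "whisper": the first step gives "repsihw", and the second then gives "sfqtjix".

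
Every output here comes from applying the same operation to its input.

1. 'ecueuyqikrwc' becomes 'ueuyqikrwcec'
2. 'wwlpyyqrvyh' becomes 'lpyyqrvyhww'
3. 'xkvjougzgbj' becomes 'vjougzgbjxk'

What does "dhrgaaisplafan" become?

rgaaisplafandh

In each case the input is transformed by: move the first 2 characters to the end (rotate left by 2).
For "dhrgaaisplafan" the result is "rgaaisplafandh".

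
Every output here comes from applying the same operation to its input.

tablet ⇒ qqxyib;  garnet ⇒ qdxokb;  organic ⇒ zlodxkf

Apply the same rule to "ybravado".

In each case the input is transformed by: shift every letter 3 places backward in the alphabet (wrapping around), then move the last character to the front.
Working it through for "ybravado": intermediate "vyoxsxal", final "lvyoxsxa".

lvyoxsxa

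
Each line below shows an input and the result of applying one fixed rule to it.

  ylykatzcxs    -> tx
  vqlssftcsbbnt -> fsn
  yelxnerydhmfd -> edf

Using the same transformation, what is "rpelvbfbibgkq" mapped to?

bik

What's happening: delete the first 3 characters, then keep one character in every 3, starting at position 3 (positions 3rd, 6th, 9th, ...).
Applying both steps to "rpelvbfbibgkq": "lvbfbibgkq", then "bik".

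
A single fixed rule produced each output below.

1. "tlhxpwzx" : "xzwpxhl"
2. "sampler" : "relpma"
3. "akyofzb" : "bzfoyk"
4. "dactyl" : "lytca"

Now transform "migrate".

Looking at the pairs, the operation is to reverse the string, then delete the last character.
Doing the same to "migrate": "etargi".

etargi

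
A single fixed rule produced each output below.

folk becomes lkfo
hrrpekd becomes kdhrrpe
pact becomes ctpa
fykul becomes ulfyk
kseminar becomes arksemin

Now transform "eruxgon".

The rule is to move the last 2 characters to the front (rotate right by 2).
"eruxgon" → "oneruxg".

oneruxg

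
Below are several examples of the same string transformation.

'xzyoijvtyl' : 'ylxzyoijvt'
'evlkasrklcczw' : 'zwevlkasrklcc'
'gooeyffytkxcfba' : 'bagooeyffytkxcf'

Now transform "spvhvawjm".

jmspvhvaw

In each case the input is transformed by: move the last 2 characters to the front (rotate right by 2).
"spvhvawjm" → "jmspvhvaw".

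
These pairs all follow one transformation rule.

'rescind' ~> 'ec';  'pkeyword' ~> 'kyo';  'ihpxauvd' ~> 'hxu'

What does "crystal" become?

In each case the input is transformed by: delete the last 2 characters, then keep every other character starting from the second (positions 2nd, 4th, 6th, ...).
Starting from "crystal": after the first operation, "cryst"; after the second, "rs".

rs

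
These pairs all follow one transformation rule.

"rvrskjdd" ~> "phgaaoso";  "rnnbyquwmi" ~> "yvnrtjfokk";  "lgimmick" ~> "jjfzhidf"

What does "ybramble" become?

xjyibvyo

Rule — move the first 3 characters to the end (rotate left by 3), then shift every letter 3 places backward in the alphabet (wrapping around).
Applying both steps to "ybramble": "ambleybr", then "xjyibvyo".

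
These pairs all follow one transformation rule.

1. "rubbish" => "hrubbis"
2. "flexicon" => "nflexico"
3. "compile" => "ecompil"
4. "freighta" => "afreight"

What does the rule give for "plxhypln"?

What's happening: move the last character to the front.
For "plxhypln" the result is "nplxhypl".

nplxhypl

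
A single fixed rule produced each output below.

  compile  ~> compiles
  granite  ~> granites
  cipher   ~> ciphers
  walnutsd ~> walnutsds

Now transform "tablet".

tablets

The pattern: append "s".
On "tablet" that produces "tablets".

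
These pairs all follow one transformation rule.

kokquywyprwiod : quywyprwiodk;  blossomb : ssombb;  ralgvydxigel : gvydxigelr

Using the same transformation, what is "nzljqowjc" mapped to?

jqowjcn

Looking at the pairs, the operation is to move the first 3 characters to the end (rotate left by 3), then delete the last 2 characters.
On "nzljqowjc" that produces "jqowjcn".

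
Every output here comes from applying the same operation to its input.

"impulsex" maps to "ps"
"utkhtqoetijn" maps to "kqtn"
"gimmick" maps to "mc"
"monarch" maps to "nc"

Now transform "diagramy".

aa

The pattern: keep one character in every 3, starting at position 3 (positions 3rd, 6th, 9th, ...).
On "diagramy" that produces "aa".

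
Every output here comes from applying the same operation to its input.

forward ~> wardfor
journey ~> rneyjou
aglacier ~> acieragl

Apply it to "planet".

netpla

The transformation: move the first 3 characters to the end (rotate left by 3).
For "planet" the result is "netpla".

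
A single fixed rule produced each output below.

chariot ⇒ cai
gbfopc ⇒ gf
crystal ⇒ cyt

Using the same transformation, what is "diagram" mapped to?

dar

In each case the input is transformed by: keep every other character starting from the first (positions 1st, 3rd, 5th, ...), then delete the last character.
"diagram" → "darm" → "dar".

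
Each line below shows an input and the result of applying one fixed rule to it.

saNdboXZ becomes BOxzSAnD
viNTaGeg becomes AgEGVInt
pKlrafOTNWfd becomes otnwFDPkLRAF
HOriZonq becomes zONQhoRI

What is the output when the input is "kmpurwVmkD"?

In each case the input is transformed by: swap the front and back halves of the string, then flip the case of every letter.
On "kmpurwVmkD": the first step gives "wVmkDkmpur", and the second then gives "WvMKdKMPUR".

WvMKdKMPUR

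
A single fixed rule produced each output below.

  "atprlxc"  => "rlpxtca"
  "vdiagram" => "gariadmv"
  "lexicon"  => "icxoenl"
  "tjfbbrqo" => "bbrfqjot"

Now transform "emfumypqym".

The rule is to take characters alternately from the front and the back (1st, last, 2nd, 2nd-last, ...), then reverse the string.
"emfumypqym" → "emmyfqupmy" → "ympuqfymme".

ympuqfymme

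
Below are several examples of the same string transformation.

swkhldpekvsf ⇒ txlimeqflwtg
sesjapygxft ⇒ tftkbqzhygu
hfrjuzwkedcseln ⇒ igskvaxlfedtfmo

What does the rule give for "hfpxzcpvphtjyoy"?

igqyadqwqiukzpz

Each output is the input with this applied: shift every letter 1 place forward in the alphabet (wrapping around).
Doing the same to "hfpxzcpvphtjyoy": "igqyadqwqiukzpz".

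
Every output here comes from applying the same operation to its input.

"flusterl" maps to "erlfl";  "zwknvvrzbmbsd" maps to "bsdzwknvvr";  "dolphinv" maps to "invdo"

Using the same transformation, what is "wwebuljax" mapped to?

jaxwwe

Rule — move the last 3 characters to the front (rotate right by 3), then delete the last 3 characters.
For "wwebuljax" the result is "jaxwwe".
(Check on "dolphinv": → "invdolph" → "invdo" ✓)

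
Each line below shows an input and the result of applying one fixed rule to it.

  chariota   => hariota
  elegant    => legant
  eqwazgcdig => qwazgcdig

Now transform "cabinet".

Rule — delete the first character.
For "cabinet" the result is "abinet".

abinet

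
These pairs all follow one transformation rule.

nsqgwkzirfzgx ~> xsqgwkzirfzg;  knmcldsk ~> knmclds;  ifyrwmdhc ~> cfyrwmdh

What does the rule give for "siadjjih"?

hiadjji

Rule — delete the first character, then move the last character to the front.
On "siadjjih": the first step gives "iadjjih", and the second then gives "hiadjji".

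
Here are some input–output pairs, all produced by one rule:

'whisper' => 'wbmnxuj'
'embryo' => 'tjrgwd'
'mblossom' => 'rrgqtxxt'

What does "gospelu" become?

zltxujq

Looking at the pairs, the operation is to move the last character to the front, then shift every letter 5 places forward in the alphabet (wrapping around).
On "gospelu": the first step gives "ugospel", and the second then gives "zltxujq".
(Check on "embryo": → "oembry" → "tjrgwd" ✓)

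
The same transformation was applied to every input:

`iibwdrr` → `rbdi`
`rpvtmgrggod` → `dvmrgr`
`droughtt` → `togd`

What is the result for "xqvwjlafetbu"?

bvjaex

The transformation: keep every other character starting from the first (positions 1st, 3rd, 5th, ...), then swap the first and last characters.
For "xqvwjlafetbu", step one produces "xvjaeb"; step two turns that into "bvjaex".
(Check on "iibwdrr": → "ibdr" → "rbdi" ✓)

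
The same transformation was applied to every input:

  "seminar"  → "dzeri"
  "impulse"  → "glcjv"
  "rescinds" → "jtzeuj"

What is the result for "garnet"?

ievk

The rule is to shift every letter 9 places backward in the alphabet (wrapping around), then delete the first 2 characters.
Working it through for "garnet": intermediate "xrievk", final "ievk".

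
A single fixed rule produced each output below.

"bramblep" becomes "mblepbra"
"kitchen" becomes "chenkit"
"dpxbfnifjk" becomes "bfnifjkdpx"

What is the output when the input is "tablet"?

What's happening: move the first 3 characters to the end (rotate left by 3).
Doing the same to "tablet": "lettab".

lettab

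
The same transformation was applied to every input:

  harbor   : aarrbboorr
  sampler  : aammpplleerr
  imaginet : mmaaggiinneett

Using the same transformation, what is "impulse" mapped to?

Looking at the pairs, the operation is to delete the first character, then double every character.
On "impulse": the first step gives "mpulse", and the second then gives "mmppuullssee".

mmppuullssee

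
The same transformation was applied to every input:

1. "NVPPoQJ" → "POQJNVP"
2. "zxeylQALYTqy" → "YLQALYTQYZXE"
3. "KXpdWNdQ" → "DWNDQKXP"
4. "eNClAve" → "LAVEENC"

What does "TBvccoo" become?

CCOOTBV

In each case the input is transformed by: move the first 3 characters to the end (rotate left by 3), then convert every letter to uppercase.
Starting from "TBvccoo": after the first operation, "ccooTBv"; after the second, "CCOOTBV".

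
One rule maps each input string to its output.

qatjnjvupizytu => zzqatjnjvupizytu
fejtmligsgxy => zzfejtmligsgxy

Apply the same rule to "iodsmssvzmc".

Rule — prepend "zz".
For "iodsmssvzmc" the result is "zziodsmssvzmc".

zziodsmssvzmc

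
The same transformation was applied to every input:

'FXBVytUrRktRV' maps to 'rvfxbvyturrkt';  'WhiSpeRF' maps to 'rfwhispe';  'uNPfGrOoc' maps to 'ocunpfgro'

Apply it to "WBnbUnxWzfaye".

The transformation: move the last 2 characters to the front (rotate right by 2), then convert every letter to lowercase.
Starting from "WBnbUnxWzfaye": after the first operation, "yeWBnbUnxWzfa"; after the second, "yewbnbunxwzfa".
(Check on "uNPfGrOoc": → "ocuNPfGrO" → "ocunpfgro" ✓)

yewbnbunxwzfa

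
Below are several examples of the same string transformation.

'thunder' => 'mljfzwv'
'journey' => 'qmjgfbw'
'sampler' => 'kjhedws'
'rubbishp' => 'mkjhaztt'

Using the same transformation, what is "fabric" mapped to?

The transformation: sort the characters into reverse alphabetical order, then shift every letter 8 places backward in the alphabet (wrapping around).
Starting from "fabric": after the first operation, "rifcba"; after the second, "jaxuts".

jaxuts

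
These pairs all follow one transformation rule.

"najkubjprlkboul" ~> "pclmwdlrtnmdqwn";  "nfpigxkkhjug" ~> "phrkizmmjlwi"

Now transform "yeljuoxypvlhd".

agnlwqzarxnjf

Looking at the pairs, the operation is to shift every letter 2 places forward in the alphabet (wrapping around).
Applying that to "yeljuoxypvlhd" gives "agnlwqzarxnjf".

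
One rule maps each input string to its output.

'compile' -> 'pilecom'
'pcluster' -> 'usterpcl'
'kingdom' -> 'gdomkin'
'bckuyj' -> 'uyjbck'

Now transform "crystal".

stalcry

Rule — move the first 3 characters to the end (rotate left by 3).
"crystal" → "stalcry".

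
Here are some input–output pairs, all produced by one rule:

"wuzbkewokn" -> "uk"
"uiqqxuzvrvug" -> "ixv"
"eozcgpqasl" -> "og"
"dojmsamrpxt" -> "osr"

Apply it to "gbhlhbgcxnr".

bhc

Rule — delete the last 3 characters, then keep one character in every 3, starting at position 2 (positions 2nd, 5th, 8th, ...).
For "gbhlhbgcxnr", step one produces "gbhlhbgc"; step two turns that into "bhc".
(Check on "dojmsamrpxt": → "dojmsamr" → "osr" ✓)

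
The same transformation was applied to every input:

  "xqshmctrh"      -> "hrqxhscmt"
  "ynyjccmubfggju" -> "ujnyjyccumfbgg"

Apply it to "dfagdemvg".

The pattern: move the last 2 characters to the front (rotate right by 2), then swap each adjacent pair of characters (1↔2, 3↔4, ...).
On "dfagdemvg": the first step gives "vgdfagdem", and the second then gives "gvfdgaedm".

gvfdgaedm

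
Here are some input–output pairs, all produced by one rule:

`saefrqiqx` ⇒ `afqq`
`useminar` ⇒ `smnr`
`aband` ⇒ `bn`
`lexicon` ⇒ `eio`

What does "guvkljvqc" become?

Looking at the pairs, the operation is to keep every other character starting from the second (positions 2nd, 4th, 6th, ...).
On "guvkljvqc" that produces "ukjq".

ukjq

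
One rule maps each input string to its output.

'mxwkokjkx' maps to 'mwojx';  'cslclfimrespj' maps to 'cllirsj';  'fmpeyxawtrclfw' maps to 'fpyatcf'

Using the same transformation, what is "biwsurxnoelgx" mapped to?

bwuxolx

What's happening: keep every other character starting from the first (positions 1st, 3rd, 5th, ...).
For "biwsurxnoelgx" the result is "bwuxolx".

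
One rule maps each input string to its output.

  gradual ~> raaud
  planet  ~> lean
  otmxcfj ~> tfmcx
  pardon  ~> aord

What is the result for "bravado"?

rdaav

Each output is the input with this applied: take characters alternately from the front and the back (1st, last, 2nd, 2nd-last, ...), then delete the first 2 characters.
Applying both steps to "bravado": "bordaav", then "rdaav".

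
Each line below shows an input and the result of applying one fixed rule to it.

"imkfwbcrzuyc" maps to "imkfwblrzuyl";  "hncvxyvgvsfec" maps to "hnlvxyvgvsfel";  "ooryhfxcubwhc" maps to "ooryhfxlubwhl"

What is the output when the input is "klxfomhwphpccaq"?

Each output is the input with this applied: replace every "c" with "l".
On "klxfomhwphpccaq" that produces "klxfomhwphpllaq".

klxfomhwphpllaq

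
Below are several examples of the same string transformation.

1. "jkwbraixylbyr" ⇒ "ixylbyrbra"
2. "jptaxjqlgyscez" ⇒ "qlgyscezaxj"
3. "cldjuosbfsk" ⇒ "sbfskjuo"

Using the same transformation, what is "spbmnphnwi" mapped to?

What's happening: delete the first 3 characters, then move the first 3 characters to the end (rotate left by 3).
"spbmnphnwi" → "mnphnwi" → "hnwimnp".

hnwimnp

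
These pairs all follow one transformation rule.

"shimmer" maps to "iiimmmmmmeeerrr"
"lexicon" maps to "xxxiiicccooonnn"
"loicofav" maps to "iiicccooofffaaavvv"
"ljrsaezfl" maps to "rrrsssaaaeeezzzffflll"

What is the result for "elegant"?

Looking at the pairs, the operation is to delete the first 2 characters, then repeat every character 3 times.
"elegant" → "egant" → "eeegggaaannnttt".
(Check on "loicofav": → "icofav" → "iiicccooofffaaavvv" ✓)

eeegggaaannnttt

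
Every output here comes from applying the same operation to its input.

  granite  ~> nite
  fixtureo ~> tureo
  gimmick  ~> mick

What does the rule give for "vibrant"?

What's happening: delete the first 3 characters.
On "vibrant" that produces "rant".

rant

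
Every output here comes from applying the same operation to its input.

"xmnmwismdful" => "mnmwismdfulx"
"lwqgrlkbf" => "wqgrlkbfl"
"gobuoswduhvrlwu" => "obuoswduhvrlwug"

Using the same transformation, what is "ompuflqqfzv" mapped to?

mpuflqqfzvo

Each output is the input with this applied: move the first character to the end.
Doing the same to "ompuflqqfzv": "mpuflqqfzvo".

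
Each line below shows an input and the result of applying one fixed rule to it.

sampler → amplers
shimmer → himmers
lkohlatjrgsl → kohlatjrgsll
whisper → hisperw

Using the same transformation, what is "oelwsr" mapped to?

elwsro

What's happening: move the first character to the end.
So "oelwsr" becomes "elwsro".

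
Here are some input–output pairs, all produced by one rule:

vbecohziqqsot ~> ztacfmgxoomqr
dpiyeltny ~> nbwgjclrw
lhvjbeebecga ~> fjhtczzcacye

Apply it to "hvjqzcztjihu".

The pattern: swap each adjacent pair of characters (1↔2, 3↔4, ...), then shift every letter 2 places backward in the alphabet (wrapping around).
For "hvjqzcztjihu", step one produces "vhqjcztzijuh"; step two turns that into "tfohaxrxghsf".

tfohaxrxghsf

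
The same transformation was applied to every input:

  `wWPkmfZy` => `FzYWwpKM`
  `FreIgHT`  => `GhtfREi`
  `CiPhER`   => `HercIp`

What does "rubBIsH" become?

iShRUBb

Looking at the pairs, the operation is to move the last 3 characters to the front (rotate right by 3), then flip the case of every letter.
"rubBIsH" → "iShRUBb".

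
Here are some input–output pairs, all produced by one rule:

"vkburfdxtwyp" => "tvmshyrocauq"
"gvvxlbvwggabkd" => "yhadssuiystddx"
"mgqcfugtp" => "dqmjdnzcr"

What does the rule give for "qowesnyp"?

kvmnltbp

In each case the input is transformed by: move the last 3 characters to the front (rotate right by 3), then shift every letter 3 places backward in the alphabet (wrapping around).
Working it through for "qowesnyp": intermediate "nypqowes", final "kvmnltbp".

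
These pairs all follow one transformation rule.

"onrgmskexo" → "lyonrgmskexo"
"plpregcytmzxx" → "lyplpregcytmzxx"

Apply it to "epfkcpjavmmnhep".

Looking at the pairs, the operation is to prepend "ly".
On "epfkcpjavmmnhep" that produces "lyepfkcpjavmmnhep".

lyepfkcpjavmmnhep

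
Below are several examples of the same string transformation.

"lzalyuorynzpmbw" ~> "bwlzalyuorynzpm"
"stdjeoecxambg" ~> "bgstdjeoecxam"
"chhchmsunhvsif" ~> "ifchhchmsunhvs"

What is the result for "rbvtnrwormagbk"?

What's happening: move the last 2 characters to the front (rotate right by 2).
On "rbvtnrwormagbk" that produces "bkrbvtnrwormag".

bkrbvtnrwormag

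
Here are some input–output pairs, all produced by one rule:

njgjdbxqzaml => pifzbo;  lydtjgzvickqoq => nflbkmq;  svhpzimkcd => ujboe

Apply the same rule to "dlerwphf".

fgyj

What's happening: shift every letter 2 places forward in the alphabet (wrapping around), then keep every other character starting from the first (positions 1st, 3rd, 5th, ...).
On "dlerwphf": the first step gives "fngtyrjh", and the second then gives "fgyj".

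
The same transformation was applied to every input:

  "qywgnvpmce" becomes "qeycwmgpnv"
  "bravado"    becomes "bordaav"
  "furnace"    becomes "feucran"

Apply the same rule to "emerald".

The transformation: take characters alternately from the front and the back (1st, last, 2nd, 2nd-last, ...).
So "emerald" becomes "edmlear".

edmlear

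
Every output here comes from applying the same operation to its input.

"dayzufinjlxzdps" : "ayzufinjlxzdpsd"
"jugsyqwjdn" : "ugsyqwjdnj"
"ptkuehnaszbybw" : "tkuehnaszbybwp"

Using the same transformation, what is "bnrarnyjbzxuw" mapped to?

In each case the input is transformed by: move the first character to the end.
So "bnrarnyjbzxuw" becomes "nrarnyjbzxuwb".

nrarnyjbzxuwb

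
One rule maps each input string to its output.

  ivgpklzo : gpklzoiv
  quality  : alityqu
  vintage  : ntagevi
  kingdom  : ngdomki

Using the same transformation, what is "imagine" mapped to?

agineim

What's happening: move the first 2 characters to the end (rotate left by 2).
"imagine" → "agineim".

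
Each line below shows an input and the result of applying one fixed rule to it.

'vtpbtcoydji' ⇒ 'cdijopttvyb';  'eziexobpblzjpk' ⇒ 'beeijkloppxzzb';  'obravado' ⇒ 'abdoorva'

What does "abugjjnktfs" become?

bfgjjknstua

What's happening: sort the characters into alphabetical order, then move the first character to the end.
On "abugjjnktfs": the first step gives "abfgjjknstu", and the second then gives "bfgjjknstua".
(Check on "obravado": → "aabdoorv" → "abdoorva" ✓)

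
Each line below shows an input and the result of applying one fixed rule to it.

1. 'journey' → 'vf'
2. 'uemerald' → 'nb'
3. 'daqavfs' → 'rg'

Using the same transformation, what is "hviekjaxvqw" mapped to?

jkw

The rule is to keep one character in every 3, starting at position 3 (positions 3rd, 6th, 9th, ...), then shift every letter 1 place forward in the alphabet (wrapping around).
For "hviekjaxvqw", step one produces "ijv"; step two turns that into "jkw".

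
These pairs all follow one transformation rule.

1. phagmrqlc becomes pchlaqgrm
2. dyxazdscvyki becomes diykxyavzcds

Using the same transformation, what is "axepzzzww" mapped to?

awxwezpzz

Rule — take characters alternately from the front and the back (1st, last, 2nd, 2nd-last, ...).
So "axepzzzww" becomes "awxwezpzz".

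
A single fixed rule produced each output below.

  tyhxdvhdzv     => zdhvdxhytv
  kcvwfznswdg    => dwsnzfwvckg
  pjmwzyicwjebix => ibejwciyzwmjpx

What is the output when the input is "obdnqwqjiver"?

evijqwqndbor

The transformation: reverse the string, then move the first character to the end.
On "obdnqwqjiver": the first step gives "revijqwqndbo", and the second then gives "evijqwqndbor".
(Check on "pjmwzyicwjebix": → "xibejwciyzwmjp" → "ibejwciyzwmjpx" ✓)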